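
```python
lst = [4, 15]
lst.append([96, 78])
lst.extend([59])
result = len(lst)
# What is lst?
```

After line 1: lst = [4, 15]
After line 2 (append adds [96, 78] as single element): lst = [4, 15, [96, 78]]
After line 3 (extend unpacks [59], adds 59): lst = [4, 15, [96, 78], 59]
After line 4: result = len(lst) = 4

[4, 15, [96, 78], 59]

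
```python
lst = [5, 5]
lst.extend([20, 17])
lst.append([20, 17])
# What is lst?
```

After line 1: lst = [5, 5]
After line 2 (extend unpacks [20, 17]): lst = [5, 5, 20, 17]
After line 3 (append adds [20, 17] as single element): lst = [5, 5, 20, 17, [20, 17]]

[5, 5, 20, 17, [20, 17]]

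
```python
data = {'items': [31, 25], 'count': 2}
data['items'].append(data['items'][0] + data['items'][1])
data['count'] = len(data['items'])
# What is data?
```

After line 1: data = {'items': [31, 25], 'count': 2}
After line 2 (append 31 + 25 = 56): data = {'items': [31, 25, 56], 'count': 2}
After line 3 (count = len(items) = 3): data = {'items': [31, 25, 56], 'count': 3}

{'items': [31, 25, 56], 'count': 3}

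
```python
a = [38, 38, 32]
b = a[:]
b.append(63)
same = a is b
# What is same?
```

After line 1: a = [38, 38, 32]
After line 2 (b = a[:] is a shallow copy, new object): a = [38, 38, 32], b = [38, 38, 32]
After line 3 (append only mutates b): a = [38, 38, 32], b = [38, 38, 32, 63]
After line 4 (same = a is b; different objects -> False): same = False

False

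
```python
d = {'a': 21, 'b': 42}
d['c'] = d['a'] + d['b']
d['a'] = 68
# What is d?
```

After line 1: d = {'a': 21, 'b': 42}
After line 2 (d['c'] = 21 + 42): d = {'a': 21, 'b': 42, 'c': 63}
After line 3: d = {'a': 68, 'b': 42, 'c': 63}

{'a': 68, 'b': 42, 'c': 63}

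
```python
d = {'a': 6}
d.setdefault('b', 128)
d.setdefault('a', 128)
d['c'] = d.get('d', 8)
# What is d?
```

After line 1: d = {'a': 6}
After line 2 (setdefault adds 'b'=128): d = {'a': 6, 'b': 128}
After line 3 (setdefault 'a' no-op, already exists): d = {'a': 6, 'b': 128}
After line 4 (get('d', 8) returns default since 'd' not in d): d = {'a': 6, 'b': 128, 'c': 8}

{'a': 6, 'b': 128, 'c': 8}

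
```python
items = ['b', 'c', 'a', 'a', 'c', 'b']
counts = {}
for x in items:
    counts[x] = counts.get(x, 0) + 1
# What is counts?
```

Initial: counts = {}, items = ['b', 'c', 'a', 'a', 'c', 'b']
See 'b': counts = {'b': 1}
See 'c': counts = {'b': 1, 'c': 1}
See 'a': counts = {'b': 1, 'c': 1, 'a': 1}
See 'a': counts = {'b': 1, 'c': 1, 'a': 2}
See 'c': counts = {'b': 1, 'c': 2, 'a': 2}
See 'b': counts = {'b': 2, 'c': 2, 'a': 2}

{'b': 2, 'c': 2, 'a': 2}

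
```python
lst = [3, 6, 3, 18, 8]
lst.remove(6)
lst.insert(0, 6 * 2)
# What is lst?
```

After line 1: lst = [3, 6, 3, 18, 8]
After line 2 (remove first 6): lst = [3, 3, 18, 8]
After line 3 (insert 12 at index 0): lst = [12, 3, 3, 18, 8]

[12, 3, 3, 18, 8]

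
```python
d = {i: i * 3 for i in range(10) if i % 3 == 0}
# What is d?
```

{0: 0, 3: 9, 6: 18, 9: 27}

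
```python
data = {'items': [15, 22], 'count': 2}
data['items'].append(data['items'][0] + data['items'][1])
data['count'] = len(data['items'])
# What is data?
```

After line 1: data = {'items': [15, 22], 'count': 2}
After line 2 (append 15 + 22 = 37): data = {'items': [15, 22, 37], 'count': 2}
After line 3 (count = len(items) = 3): data = {'items': [15, 22, 37], 'count': 3}

{'items': [15, 22, 37], 'count': 3}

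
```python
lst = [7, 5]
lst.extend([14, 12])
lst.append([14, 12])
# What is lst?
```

After line 1: lst = [7, 5]
After line 2 (extend unpacks [14, 12]): lst = [7, 5, 14, 12]
After line 3 (append adds [14, 12] as single element): lst = [7, 5, 14, 12, [14, 12]]

[7, 5, 14, 12, [14, 12]]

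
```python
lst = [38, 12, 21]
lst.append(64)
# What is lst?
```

[38, 12, 21, 64]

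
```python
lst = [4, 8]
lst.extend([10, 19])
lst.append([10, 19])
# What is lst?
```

After line 1: lst = [4, 8]
After line 2 (extend unpacks [10, 19]): lst = [4, 8, 10, 19]
After line 3 (append adds [10, 19] as single element): lst = [4, 8, 10, 19, [10, 19]]

[4, 8, 10, 19, [10, 19]]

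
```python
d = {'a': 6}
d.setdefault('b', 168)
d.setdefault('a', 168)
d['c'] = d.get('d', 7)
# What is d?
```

After line 1: d = {'a': 6}
After line 2 (setdefault adds 'b'=168): d = {'a': 6, 'b': 168}
After line 3 (setdefault 'a' no-op, already exists): d = {'a': 6, 'b': 168}
After line 4 (get('d', 7) returns default since 'd' not in d): d = {'a': 6, 'b': 168, 'c': 7}

{'a': 6, 'b': 168, 'c': 7}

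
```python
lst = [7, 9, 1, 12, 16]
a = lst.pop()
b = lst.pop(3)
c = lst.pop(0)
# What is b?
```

After line 1: lst = [7, 9, 1, 12, 16]
After line 2 (pop() -> a = 16): lst = [7, 9, 1, 12]
After line 3 (pop(3) -> b = 12): lst = [7, 9, 1]
After line 4 (pop(0) -> c = 7): lst = [9, 1]

12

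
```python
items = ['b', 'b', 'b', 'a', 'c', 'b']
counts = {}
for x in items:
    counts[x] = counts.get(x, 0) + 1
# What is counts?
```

Initial: counts = {}, items = ['b', 'b', 'b', 'a', 'c', 'b']
See 'b': counts = {'b': 1}
See 'b': counts = {'b': 2}
See 'b': counts = {'b': 3}
See 'a': counts = {'b': 3, 'a': 1}
See 'c': counts = {'b': 3, 'a': 1, 'c': 1}
See 'b': counts = {'b': 4, 'a': 1, 'c': 1}

{'b': 4, 'a': 1, 'c': 1}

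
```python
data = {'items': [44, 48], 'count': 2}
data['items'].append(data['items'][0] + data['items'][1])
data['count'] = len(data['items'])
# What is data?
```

After line 1: data = {'items': [44, 48], 'count': 2}
After line 2 (append 44 + 48 = 92): data = {'items': [44, 48, 92], 'count': 2}
After line 3 (count = len(items) = 3): data = {'items': [44, 48, 92], 'count': 3}

{'items': [44, 48, 92], 'count': 3}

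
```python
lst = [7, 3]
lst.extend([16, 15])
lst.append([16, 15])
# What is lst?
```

After line 1: lst = [7, 3]
After line 2 (extend unpacks [16, 15]): lst = [7, 3, 16, 15]
After line 3 (append adds [16, 15] as single element): lst = [7, 3, 16, 15, [16, 15]]

[7, 3, 16, 15, [16, 15]]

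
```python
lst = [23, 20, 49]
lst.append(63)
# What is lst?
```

[23, 20, 49, 63]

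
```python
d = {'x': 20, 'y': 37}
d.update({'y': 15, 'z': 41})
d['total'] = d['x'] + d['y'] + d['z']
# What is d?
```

After line 1: d = {'x': 20, 'y': 37}
After line 2 (y overwritten, z added): d = {'x': 20, 'y': 15, 'z': 41}
After line 3 (total = 20 + 15 + 41 = 76): d = {'x': 20, 'y': 15, 'z': 41, 'total': 76}

{'x': 20, 'y': 15, 'z': 41, 'total': 76}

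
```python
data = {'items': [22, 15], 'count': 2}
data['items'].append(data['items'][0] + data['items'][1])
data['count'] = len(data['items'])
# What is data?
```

After line 1: data = {'items': [22, 15], 'count': 2}
After line 2 (append 22 + 15 = 37): data = {'items': [22, 15, 37], 'count': 2}
After line 3 (count = len(items) = 3): data = {'items': [22, 15, 37], 'count': 3}

{'items': [22, 15, 37], 'count': 3}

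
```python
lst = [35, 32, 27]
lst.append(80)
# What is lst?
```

[35, 32, 27, 80]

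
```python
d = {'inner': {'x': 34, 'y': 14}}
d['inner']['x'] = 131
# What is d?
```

After line 1: d = {'inner': {'x': 34, 'y': 14}}
After line 2 (inner x overwritten): d = {'inner': {'x': 131, 'y': 14}}

{'inner': {'x': 131, 'y': 14}}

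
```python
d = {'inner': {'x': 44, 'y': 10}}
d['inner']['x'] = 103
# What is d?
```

After line 1: d = {'inner': {'x': 44, 'y': 10}}
After line 2 (inner x overwritten): d = {'inner': {'x': 103, 'y': 10}}

{'inner': {'x': 103, 'y': 10}}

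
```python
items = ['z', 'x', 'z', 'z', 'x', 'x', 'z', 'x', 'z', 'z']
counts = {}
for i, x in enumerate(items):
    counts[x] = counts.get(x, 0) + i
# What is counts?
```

Initial: counts = {}, items = ['z', 'x', 'z', 'z', 'x', 'x', 'z', 'x', 'z', 'z']
i=0, x='z': counts = {'z': 0}
i=1, x='x': counts = {'z': 0, 'x': 1}
i=2, x='z': counts = {'z': 2, 'x': 1}
i=3, x='z': counts = {'z': 5, 'x': 1}
i=4, x='x': counts = {'z': 5, 'x': 5}
i=5, x='x': counts = {'z': 5, 'x': 10}
i=6, x='z': counts = {'z': 11, 'x': 10}
i=7, x='x': counts = {'z': 11, 'x': 17}
i=8, x='z': counts = {'z': 19, 'x': 17}
i=9, x='z': counts = {'z': 28, 'x': 17}

{'z': 28, 'x': 17}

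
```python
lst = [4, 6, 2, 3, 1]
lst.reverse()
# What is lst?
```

[1, 3, 2, 6, 4]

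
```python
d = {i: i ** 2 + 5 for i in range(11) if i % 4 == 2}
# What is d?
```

{2: 9, 6: 41, 10: 105}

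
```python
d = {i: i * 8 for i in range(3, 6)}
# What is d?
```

{3: 24, 4: 32, 5: 40}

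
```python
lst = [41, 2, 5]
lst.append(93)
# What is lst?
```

[41, 2, 5, 93]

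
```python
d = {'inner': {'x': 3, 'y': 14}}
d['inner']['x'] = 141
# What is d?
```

After line 1: d = {'inner': {'x': 3, 'y': 14}}
After line 2 (inner x overwritten): d = {'inner': {'x': 141, 'y': 14}}

{'inner': {'x': 141, 'y': 14}}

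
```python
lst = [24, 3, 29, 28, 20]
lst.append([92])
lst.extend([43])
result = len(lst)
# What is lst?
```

After line 1: lst = [24, 3, 29, 28, 20]
After line 2 (append adds [92] as single element): lst = [24, 3, 29, 28, 20, [92]]
After line 3 (extend unpacks [43], adds 43): lst = [24, 3, 29, 28, 20, [92], 43]
After line 4: result = len(lst) = 7

[24, 3, 29, 28, 20, [92], 43]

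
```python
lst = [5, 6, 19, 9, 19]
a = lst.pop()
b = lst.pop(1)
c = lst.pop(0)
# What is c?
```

After line 1: lst = [5, 6, 19, 9, 19]
After line 2 (pop() -> a = 19): lst = [5, 6, 19, 9]
After line 3 (pop(1) -> b = 6): lst = [5, 19, 9]
After line 4 (pop(0) -> c = 5): lst = [19, 9]

5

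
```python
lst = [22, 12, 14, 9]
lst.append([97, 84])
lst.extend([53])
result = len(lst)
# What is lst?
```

After line 1: lst = [22, 12, 14, 9]
After line 2 (append adds [97, 84] as single element): lst = [22, 12, 14, 9, [97, 84]]
After line 3 (extend unpacks [53], adds 53): lst = [22, 12, 14, 9, [97, 84], 53]
After line 4: result = len(lst) = 6

[22, 12, 14, 9, [97, 84], 53]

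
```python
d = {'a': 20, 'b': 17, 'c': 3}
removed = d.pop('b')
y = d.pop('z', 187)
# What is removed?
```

After line 1: d = {'a': 20, 'b': 17, 'c': 3}
After line 2 (pop 'b' returns 17): d = {'a': 20, 'c': 3}, removed = 17
After line 3 (pop 'z' missing, returns default 187): d = {'a': 20, 'c': 3}, y = 187

17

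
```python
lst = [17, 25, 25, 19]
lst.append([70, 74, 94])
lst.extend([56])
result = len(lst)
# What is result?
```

After line 1: lst = [17, 25, 25, 19]
After line 2 (append adds [70, 74, 94] as single element): lst = [17, 25, 25, 19, [70, 74, 94]]
After line 3 (extend unpacks [56], adds 56): lst = [17, 25, 25, 19, [70, 74, 94], 56]
After line 4: result = len(lst) = 6

6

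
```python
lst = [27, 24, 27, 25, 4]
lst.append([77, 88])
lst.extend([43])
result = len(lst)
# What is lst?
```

After line 1: lst = [27, 24, 27, 25, 4]
After line 2 (append adds [77, 88] as single element): lst = [27, 24, 27, 25, 4, [77, 88]]
After line 3 (extend unpacks [43], adds 43): lst = [27, 24, 27, 25, 4, [77, 88], 43]
After line 4: result = len(lst) = 7

[27, 24, 27, 25, 4, [77, 88], 43]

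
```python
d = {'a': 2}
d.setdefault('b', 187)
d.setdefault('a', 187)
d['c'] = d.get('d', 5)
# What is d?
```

After line 1: d = {'a': 2}
After line 2 (setdefault adds 'b'=187): d = {'a': 2, 'b': 187}
After line 3 (setdefault 'a' no-op, already exists): d = {'a': 2, 'b': 187}
After line 4 (get('d', 5) returns default since 'd' not in d): d = {'a': 2, 'b': 187, 'c': 5}

{'a': 2, 'b': 187, 'c': 5}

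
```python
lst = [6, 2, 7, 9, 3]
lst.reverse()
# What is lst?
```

[3, 9, 7, 2, 6]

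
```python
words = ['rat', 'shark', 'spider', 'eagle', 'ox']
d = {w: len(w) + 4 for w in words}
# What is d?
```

{'rat': 7, 'shark': 9, 'spider': 10, 'eagle': 9, 'ox': 6}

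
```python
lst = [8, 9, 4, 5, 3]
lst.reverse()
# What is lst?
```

[3, 5, 4, 9, 8]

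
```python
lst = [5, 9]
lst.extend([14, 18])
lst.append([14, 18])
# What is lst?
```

After line 1: lst = [5, 9]
After line 2 (extend unpacks [14, 18]): lst = [5, 9, 14, 18]
After line 3 (append adds [14, 18] as single element): lst = [5, 9, 14, 18, [14, 18]]

[5, 9, 14, 18, [14, 18]]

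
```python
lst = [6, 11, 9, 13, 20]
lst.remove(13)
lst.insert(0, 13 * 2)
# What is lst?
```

After line 1: lst = [6, 11, 9, 13, 20]
After line 2 (remove first 13): lst = [6, 11, 9, 20]
After line 3 (insert 26 at index 0): lst = [26, 6, 11, 9, 20]

[26, 6, 11, 9, 20]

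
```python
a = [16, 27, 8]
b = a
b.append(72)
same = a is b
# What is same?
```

After line 1: a = [16, 27, 8]
After line 2 (b = a is an alias, same object): a = [16, 27, 8], b = [16, 27, 8]
After line 3 (b.append mutates the shared list): a = [16, 27, 8, 72], b = [16, 27, 8, 72]
After line 4 (same = a is b; same object -> True): same = True

True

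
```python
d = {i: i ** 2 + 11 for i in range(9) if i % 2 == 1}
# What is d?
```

{1: 12, 3: 20, 5: 36, 7: 60}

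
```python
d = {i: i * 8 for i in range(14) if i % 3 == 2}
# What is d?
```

{2: 16, 5: 40, 8: 64, 11: 88}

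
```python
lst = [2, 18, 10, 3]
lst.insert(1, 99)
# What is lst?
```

[2, 99, 18, 10, 3]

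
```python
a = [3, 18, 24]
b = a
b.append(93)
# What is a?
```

After line 1: a = [3, 18, 24]
After line 2 (b = a is an alias, same object): a = [3, 18, 24], b = [3, 18, 24]
After line 3 (b.append mutates the shared list): a = [3, 18, 24, 93], b = [3, 18, 24, 93]

[3, 18, 24, 93]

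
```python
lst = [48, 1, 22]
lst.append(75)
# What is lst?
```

[48, 1, 22, 75]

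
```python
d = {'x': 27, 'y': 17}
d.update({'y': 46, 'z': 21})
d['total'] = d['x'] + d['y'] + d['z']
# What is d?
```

After line 1: d = {'x': 27, 'y': 17}
After line 2 (y overwritten, z added): d = {'x': 27, 'y': 46, 'z': 21}
After line 3 (total = 27 + 46 + 21 = 94): d = {'x': 27, 'y': 46, 'z': 21, 'total': 94}

{'x': 27, 'y': 46, 'z': 21, 'total': 94}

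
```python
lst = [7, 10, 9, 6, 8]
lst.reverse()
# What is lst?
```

[8, 6, 9, 10, 7]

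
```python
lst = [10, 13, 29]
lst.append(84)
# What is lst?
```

[10, 13, 29, 84]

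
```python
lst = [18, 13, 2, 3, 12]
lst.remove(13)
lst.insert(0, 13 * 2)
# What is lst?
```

After line 1: lst = [18, 13, 2, 3, 12]
After line 2 (remove first 13): lst = [18, 2, 3, 12]
After line 3 (insert 26 at index 0): lst = [26, 18, 2, 3, 12]

[26, 18, 2, 3, 12]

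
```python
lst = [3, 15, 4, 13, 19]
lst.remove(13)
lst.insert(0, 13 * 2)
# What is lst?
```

After line 1: lst = [3, 15, 4, 13, 19]
After line 2 (remove first 13): lst = [3, 15, 4, 19]
After line 3 (insert 26 at index 0): lst = [26, 3, 15, 4, 19]

[26, 3, 15, 4, 19]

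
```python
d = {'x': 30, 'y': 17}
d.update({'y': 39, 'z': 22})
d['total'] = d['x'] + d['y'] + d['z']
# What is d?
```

After line 1: d = {'x': 30, 'y': 17}
After line 2 (y overwritten, z added): d = {'x': 30, 'y': 39, 'z': 22}
After line 3 (total = 30 + 39 + 22 = 91): d = {'x': 30, 'y': 39, 'z': 22, 'total': 91}

{'x': 30, 'y': 39, 'z': 22, 'total': 91}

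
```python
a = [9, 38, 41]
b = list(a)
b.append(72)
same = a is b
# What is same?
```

After line 1: a = [9, 38, 41]
After line 2 (b = list(a) is a shallow copy, new object): a = [9, 38, 41], b = [9, 38, 41]
After line 3 (append only mutates b): a = [9, 38, 41], b = [9, 38, 41, 72]
After line 4 (same = a is b; different objects -> False): same = False

False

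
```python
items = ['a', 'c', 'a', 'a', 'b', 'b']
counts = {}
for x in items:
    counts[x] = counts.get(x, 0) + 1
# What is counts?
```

Initial: counts = {}, items = ['a', 'c', 'a', 'a', 'b', 'b']
See 'a': counts = {'a': 1}
See 'c': counts = {'a': 1, 'c': 1}
See 'a': counts = {'a': 2, 'c': 1}
See 'a': counts = {'a': 3, 'c': 1}
See 'b': counts = {'a': 3, 'c': 1, 'b': 1}
See 'b': counts = {'a': 3, 'c': 1, 'b': 2}

{'a': 3, 'c': 1, 'b': 2}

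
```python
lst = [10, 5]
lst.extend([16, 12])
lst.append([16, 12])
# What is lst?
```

After line 1: lst = [10, 5]
After line 2 (extend unpacks [16, 12]): lst = [10, 5, 16, 12]
After line 3 (append adds [16, 12] as single element): lst = [10, 5, 16, 12, [16, 12]]

[10, 5, 16, 12, [16, 12]]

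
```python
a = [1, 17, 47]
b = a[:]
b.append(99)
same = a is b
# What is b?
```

After line 1: a = [1, 17, 47]
After line 2 (b = a[:] is a shallow copy, new object): a = [1, 17, 47], b = [1, 17, 47]
After line 3 (append only mutates b): a = [1, 17, 47], b = [1, 17, 47, 99]
After line 4 (same = a is b; different objects -> False): same = False

[1, 17, 47, 99]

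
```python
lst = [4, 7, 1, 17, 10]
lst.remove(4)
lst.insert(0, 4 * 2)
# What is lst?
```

After line 1: lst = [4, 7, 1, 17, 10]
After line 2 (remove first 4): lst = [7, 1, 17, 10]
After line 3 (insert 8 at index 0): lst = [8, 7, 1, 17, 10]

[8, 7, 1, 17, 10]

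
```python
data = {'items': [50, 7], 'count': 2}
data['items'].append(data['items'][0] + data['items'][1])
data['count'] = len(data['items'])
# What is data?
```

After line 1: data = {'items': [50, 7], 'count': 2}
After line 2 (append 50 + 7 = 57): data = {'items': [50, 7, 57], 'count': 2}
After line 3 (count = len(items) = 3): data = {'items': [50, 7, 57], 'count': 3}

{'items': [50, 7, 57], 'count': 3}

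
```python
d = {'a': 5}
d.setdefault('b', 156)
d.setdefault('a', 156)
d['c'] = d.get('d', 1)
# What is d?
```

After line 1: d = {'a': 5}
After line 2 (setdefault adds 'b'=156): d = {'a': 5, 'b': 156}
After line 3 (setdefault 'a' no-op, already exists): d = {'a': 5, 'b': 156}
After line 4 (get('d', 1) returns default since 'd' not in d): d = {'a': 5, 'b': 156, 'c': 1}

{'a': 5, 'b': 156, 'c': 1}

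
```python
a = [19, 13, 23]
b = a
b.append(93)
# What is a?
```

After line 1: a = [19, 13, 23]
After line 2 (b = a is an alias, same object): a = [19, 13, 23], b = [19, 13, 23]
After line 3 (b.append mutates the shared list): a = [19, 13, 23, 93], b = [19, 13, 23, 93]

[19, 13, 23, 93]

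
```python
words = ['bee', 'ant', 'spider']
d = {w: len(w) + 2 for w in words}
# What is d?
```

{'bee': 5, 'ant': 5, 'spider': 8}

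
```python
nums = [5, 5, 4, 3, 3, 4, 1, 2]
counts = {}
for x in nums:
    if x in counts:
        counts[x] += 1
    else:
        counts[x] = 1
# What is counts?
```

Initial: counts = {}, nums = [5, 5, 4, 3, 3, 4, 1, 2]
See 5: counts = {5: 1}
See 5: counts = {5: 2}
See 4: counts = {5: 2, 4: 1}
See 3: counts = {5: 2, 4: 1, 3: 1}
See 3: counts = {5: 2, 4: 1, 3: 2}
See 4: counts = {5: 2, 4: 2, 3: 2}
See 1: counts = {5: 2, 4: 2, 3: 2, 1: 1}
See 2: counts = {5: 2, 4: 2, 3: 2, 1: 1, 2: 1}

{5: 2, 4: 2, 3: 2, 1: 1, 2: 1}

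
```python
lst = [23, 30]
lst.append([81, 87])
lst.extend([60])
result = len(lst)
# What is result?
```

After line 1: lst = [23, 30]
After line 2 (append adds [81, 87] as single element): lst = [23, 30, [81, 87]]
After line 3 (extend unpacks [60], adds 60): lst = [23, 30, [81, 87], 60]
After line 4: result = len(lst) = 4

4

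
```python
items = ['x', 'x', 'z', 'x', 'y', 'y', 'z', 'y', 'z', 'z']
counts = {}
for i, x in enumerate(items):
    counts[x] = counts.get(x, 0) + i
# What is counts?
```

Initial: counts = {}, items = ['x', 'x', 'z', 'x', 'y', 'y', 'z', 'y', 'z', 'z']
i=0, x='x': counts = {'x': 0}
i=1, x='x': counts = {'x': 1}
i=2, x='z': counts = {'x': 1, 'z': 2}
i=3, x='x': counts = {'x': 4, 'z': 2}
i=4, x='y': counts = {'x': 4, 'z': 2, 'y': 4}
i=5, x='y': counts = {'x': 4, 'z': 2, 'y': 9}
i=6, x='z': counts = {'x': 4, 'z': 8, 'y': 9}
i=7, x='y': counts = {'x': 4, 'z': 8, 'y': 16}
i=8, x='z': counts = {'x': 4, 'z': 16, 'y': 16}
i=9, x='z': counts = {'x': 4, 'z': 25, 'y': 16}

{'x': 4, 'z': 25, 'y': 16}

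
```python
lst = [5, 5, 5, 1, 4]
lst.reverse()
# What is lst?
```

[4, 1, 5, 5, 5]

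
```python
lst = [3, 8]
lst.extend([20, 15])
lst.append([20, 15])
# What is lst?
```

After line 1: lst = [3, 8]
After line 2 (extend unpacks [20, 15]): lst = [3, 8, 20, 15]
After line 3 (append adds [20, 15] as single element): lst = [3, 8, 20, 15, [20, 15]]

[3, 8, 20, 15, [20, 15]]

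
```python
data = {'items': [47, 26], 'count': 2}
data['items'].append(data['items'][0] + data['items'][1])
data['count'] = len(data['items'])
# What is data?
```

After line 1: data = {'items': [47, 26], 'count': 2}
After line 2 (append 47 + 26 = 73): data = {'items': [47, 26, 73], 'count': 2}
After line 3 (count = len(items) = 3): data = {'items': [47, 26, 73], 'count': 3}

{'items': [47, 26, 73], 'count': 3}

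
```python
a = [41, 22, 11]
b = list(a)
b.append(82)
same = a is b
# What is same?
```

After line 1: a = [41, 22, 11]
After line 2 (b = list(a) is a shallow copy, new object): a = [41, 22, 11], b = [41, 22, 11]
After line 3 (append only mutates b): a = [41, 22, 11], b = [41, 22, 11, 82]
After line 4 (same = a is b; different objects -> False): same = False

False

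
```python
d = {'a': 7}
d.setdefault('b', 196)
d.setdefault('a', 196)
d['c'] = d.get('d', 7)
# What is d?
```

After line 1: d = {'a': 7}
After line 2 (setdefault adds 'b'=196): d = {'a': 7, 'b': 196}
After line 3 (setdefault 'a' no-op, already exists): d = {'a': 7, 'b': 196}
After line 4 (get('d', 7) returns default since 'd' not in d): d = {'a': 7, 'b': 196, 'c': 7}

{'a': 7, 'b': 196, 'c': 7}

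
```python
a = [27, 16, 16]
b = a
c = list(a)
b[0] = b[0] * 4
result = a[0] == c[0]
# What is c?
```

After line 1: a = [27, 16, 16]
After line 2 (b = a, alias): a = [27, 16, 16], b = [27, 16, 16]
After line 3 (c = list(a) is a copy, new object): c = [27, 16, 16]
After line 4 (b[0] = 27 * 4 = 108; mutates shared a/b): a = b = [108, 16, 16], c = [27, 16, 16]
After line 5 (a[0] = 108, c[0] = 27; result = False)

[27, 16, 16]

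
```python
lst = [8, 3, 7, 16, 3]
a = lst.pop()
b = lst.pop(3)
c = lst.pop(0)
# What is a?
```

After line 1: lst = [8, 3, 7, 16, 3]
After line 2 (pop() -> a = 3): lst = [8, 3, 7, 16]
After line 3 (pop(3) -> b = 16): lst = [8, 3, 7]
After line 4 (pop(0) -> c = 8): lst = [3, 7]

3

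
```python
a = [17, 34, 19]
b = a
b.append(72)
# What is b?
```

After line 1: a = [17, 34, 19]
After line 2 (b = a is an alias, same object): a = [17, 34, 19], b = [17, 34, 19]
After line 3 (b.append mutates the shared list): a = [17, 34, 19, 72], b = [17, 34, 19, 72]

[17, 34, 19, 72]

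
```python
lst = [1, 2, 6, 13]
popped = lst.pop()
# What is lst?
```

[1, 2, 6]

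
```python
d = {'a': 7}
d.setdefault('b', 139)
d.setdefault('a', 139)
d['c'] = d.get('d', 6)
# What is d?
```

After line 1: d = {'a': 7}
After line 2 (setdefault adds 'b'=139): d = {'a': 7, 'b': 139}
After line 3 (setdefault 'a' no-op, already exists): d = {'a': 7, 'b': 139}
After line 4 (get('d', 6) returns default since 'd' not in d): d = {'a': 7, 'b': 139, 'c': 6}

{'a': 7, 'b': 139, 'c': 6}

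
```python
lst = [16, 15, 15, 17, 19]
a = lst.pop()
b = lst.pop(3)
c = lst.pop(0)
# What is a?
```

After line 1: lst = [16, 15, 15, 17, 19]
After line 2 (pop() -> a = 19): lst = [16, 15, 15, 17]
After line 3 (pop(3) -> b = 17): lst = [16, 15, 15]
After line 4 (pop(0) -> c = 16): lst = [15, 15]

19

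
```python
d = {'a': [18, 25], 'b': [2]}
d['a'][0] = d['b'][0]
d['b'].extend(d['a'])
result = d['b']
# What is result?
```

After line 1: d = {'a': [18, 25], 'b': [2]}
After line 2 (a[0] = b[0] = 2): d = {'a': [2, 25], 'b': [2]}
After line 3 (b.extend(a) appends [2, 25]): d = {'a': [2, 25], 'b': [2, 2, 25]}
After line 4: result = d['b'] = [2, 2, 25]

[2, 2, 25]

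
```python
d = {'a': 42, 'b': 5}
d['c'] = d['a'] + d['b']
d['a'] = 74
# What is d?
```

After line 1: d = {'a': 42, 'b': 5}
After line 2 (d['c'] = 42 + 5): d = {'a': 42, 'b': 5, 'c': 47}
After line 3: d = {'a': 74, 'b': 5, 'c': 47}

{'a': 74, 'b': 5, 'c': 47}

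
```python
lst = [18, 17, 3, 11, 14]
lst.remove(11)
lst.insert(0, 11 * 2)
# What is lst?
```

After line 1: lst = [18, 17, 3, 11, 14]
After line 2 (remove first 11): lst = [18, 17, 3, 14]
After line 3 (insert 22 at index 0): lst = [22, 18, 17, 3, 14]

[22, 18, 17, 3, 14]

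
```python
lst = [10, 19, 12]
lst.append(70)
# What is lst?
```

[10, 19, 12, 70]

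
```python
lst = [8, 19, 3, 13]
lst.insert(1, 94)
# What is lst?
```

[8, 94, 19, 3, 13]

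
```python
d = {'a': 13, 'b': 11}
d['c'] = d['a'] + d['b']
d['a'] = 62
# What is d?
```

After line 1: d = {'a': 13, 'b': 11}
After line 2 (d['c'] = 13 + 11): d = {'a': 13, 'b': 11, 'c': 24}
After line 3: d = {'a': 62, 'b': 11, 'c': 24}

{'a': 62, 'b': 11, 'c': 24}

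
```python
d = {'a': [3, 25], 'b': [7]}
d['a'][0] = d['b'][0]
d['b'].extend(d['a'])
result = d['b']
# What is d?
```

After line 1: d = {'a': [3, 25], 'b': [7]}
After line 2 (a[0] = b[0] = 7): d = {'a': [7, 25], 'b': [7]}
After line 3 (b.extend(a) appends [7, 25]): d = {'a': [7, 25], 'b': [7, 7, 25]}
After line 4: result = d['b'] = [7, 7, 25]

{'a': [7, 25], 'b': [7, 7, 25]}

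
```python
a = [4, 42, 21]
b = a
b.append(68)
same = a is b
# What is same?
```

After line 1: a = [4, 42, 21]
After line 2 (b = a is an alias, same object): a = [4, 42, 21], b = [4, 42, 21]
After line 3 (b.append mutates the shared list): a = [4, 42, 21, 68], b = [4, 42, 21, 68]
After line 4 (same = a is b; same object -> True): same = True

True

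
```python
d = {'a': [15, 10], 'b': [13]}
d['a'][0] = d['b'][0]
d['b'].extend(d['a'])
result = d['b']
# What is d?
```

After line 1: d = {'a': [15, 10], 'b': [13]}
After line 2 (a[0] = b[0] = 13): d = {'a': [13, 10], 'b': [13]}
After line 3 (b.extend(a) appends [13, 10]): d = {'a': [13, 10], 'b': [13, 13, 10]}
After line 4: result = d['b'] = [13, 13, 10]

{'a': [13, 10], 'b': [13, 13, 10]}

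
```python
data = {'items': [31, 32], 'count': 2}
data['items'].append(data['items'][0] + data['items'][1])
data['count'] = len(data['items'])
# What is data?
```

After line 1: data = {'items': [31, 32], 'count': 2}
After line 2 (append 31 + 32 = 63): data = {'items': [31, 32, 63], 'count': 2}
After line 3 (count = len(items) = 3): data = {'items': [31, 32, 63], 'count': 3}

{'items': [31, 32, 63], 'count': 3}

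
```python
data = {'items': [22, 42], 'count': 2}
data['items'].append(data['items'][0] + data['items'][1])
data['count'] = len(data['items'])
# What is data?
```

After line 1: data = {'items': [22, 42], 'count': 2}
After line 2 (append 22 + 42 = 64): data = {'items': [22, 42, 64], 'count': 2}
After line 3 (count = len(items) = 3): data = {'items': [22, 42, 64], 'count': 3}

{'items': [22, 42, 64], 'count': 3}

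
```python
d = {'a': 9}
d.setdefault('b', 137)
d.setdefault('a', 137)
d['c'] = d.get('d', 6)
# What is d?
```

After line 1: d = {'a': 9}
After line 2 (setdefault adds 'b'=137): d = {'a': 9, 'b': 137}
After line 3 (setdefault 'a' no-op, already exists): d = {'a': 9, 'b': 137}
After line 4 (get('d', 6) returns default since 'd' not in d): d = {'a': 9, 'b': 137, 'c': 6}

{'a': 9, 'b': 137, 'c': 6}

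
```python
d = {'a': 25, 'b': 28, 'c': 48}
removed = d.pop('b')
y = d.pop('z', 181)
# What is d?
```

After line 1: d = {'a': 25, 'b': 28, 'c': 48}
After line 2 (pop 'b' returns 28): d = {'a': 25, 'c': 48}, removed = 28
After line 3 (pop 'z' missing, returns default 181): d = {'a': 25, 'c': 48}, y = 181

{'a': 25, 'c': 48}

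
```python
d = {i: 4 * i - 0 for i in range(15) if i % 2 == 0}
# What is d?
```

{0: 0, 2: 8, 4: 16, 6: 24, 8: 32, 10: 40, 12: 48, 14: 56}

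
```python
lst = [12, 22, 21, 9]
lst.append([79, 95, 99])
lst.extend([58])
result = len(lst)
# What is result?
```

After line 1: lst = [12, 22, 21, 9]
After line 2 (append adds [79, 95, 99] as single element): lst = [12, 22, 21, 9, [79, 95, 99]]
After line 3 (extend unpacks [58], adds 58): lst = [12, 22, 21, 9, [79, 95, 99], 58]
After line 4: result = len(lst) = 6

6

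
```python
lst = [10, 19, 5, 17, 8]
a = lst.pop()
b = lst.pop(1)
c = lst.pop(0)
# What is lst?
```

After line 1: lst = [10, 19, 5, 17, 8]
After line 2 (pop() -> a = 8): lst = [10, 19, 5, 17]
After line 3 (pop(1) -> b = 19): lst = [10, 5, 17]
After line 4 (pop(0) -> c = 10): lst = [5, 17]

[5, 17]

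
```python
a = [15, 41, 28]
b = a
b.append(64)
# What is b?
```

After line 1: a = [15, 41, 28]
After line 2 (b = a is an alias, same object): a = [15, 41, 28], b = [15, 41, 28]
After line 3 (b.append mutates the shared list): a = [15, 41, 28, 64], b = [15, 41, 28, 64]

[15, 41, 28, 64]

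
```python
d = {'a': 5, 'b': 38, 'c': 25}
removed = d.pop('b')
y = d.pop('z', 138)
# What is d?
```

After line 1: d = {'a': 5, 'b': 38, 'c': 25}
After line 2 (pop 'b' returns 38): d = {'a': 5, 'c': 25}, removed = 38
After line 3 (pop 'z' missing, returns default 138): d = {'a': 5, 'c': 25}, y = 138

{'a': 5, 'c': 25}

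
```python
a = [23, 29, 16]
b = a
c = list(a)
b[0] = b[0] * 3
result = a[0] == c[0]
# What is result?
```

After line 1: a = [23, 29, 16]
After line 2 (b = a, alias): a = [23, 29, 16], b = [23, 29, 16]
After line 3 (c = list(a) is a copy, new object): c = [23, 29, 16]
After line 4 (b[0] = 23 * 3 = 69; mutates shared a/b): a = b = [69, 29, 16], c = [23, 29, 16]
After line 5 (a[0] = 69, c[0] = 23; result = False)

False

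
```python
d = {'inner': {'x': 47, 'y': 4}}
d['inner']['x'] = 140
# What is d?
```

After line 1: d = {'inner': {'x': 47, 'y': 4}}
After line 2 (inner x overwritten): d = {'inner': {'x': 140, 'y': 4}}

{'inner': {'x': 140, 'y': 4}}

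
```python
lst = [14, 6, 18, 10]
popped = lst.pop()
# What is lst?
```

[14, 6, 18]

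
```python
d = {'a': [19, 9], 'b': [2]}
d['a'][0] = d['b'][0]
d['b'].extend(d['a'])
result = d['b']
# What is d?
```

After line 1: d = {'a': [19, 9], 'b': [2]}
After line 2 (a[0] = b[0] = 2): d = {'a': [2, 9], 'b': [2]}
After line 3 (b.extend(a) appends [2, 9]): d = {'a': [2, 9], 'b': [2, 2, 9]}
After line 4: result = d['b'] = [2, 2, 9]

{'a': [2, 9], 'b': [2, 2, 9]}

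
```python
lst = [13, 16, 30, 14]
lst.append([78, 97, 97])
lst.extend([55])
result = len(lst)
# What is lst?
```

After line 1: lst = [13, 16, 30, 14]
After line 2 (append adds [78, 97, 97] as single element): lst = [13, 16, 30, 14, [78, 97, 97]]
After line 3 (extend unpacks [55], adds 55): lst = [13, 16, 30, 14, [78, 97, 97], 55]
After line 4: result = len(lst) = 6

[13, 16, 30, 14, [78, 97, 97], 55]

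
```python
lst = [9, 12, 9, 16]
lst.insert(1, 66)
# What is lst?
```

[9, 66, 12, 9, 16]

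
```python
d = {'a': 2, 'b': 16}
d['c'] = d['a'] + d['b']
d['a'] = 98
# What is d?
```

After line 1: d = {'a': 2, 'b': 16}
After line 2 (d['c'] = 2 + 16): d = {'a': 2, 'b': 16, 'c': 18}
After line 3: d = {'a': 98, 'b': 16, 'c': 18}

{'a': 98, 'b': 16, 'c': 18}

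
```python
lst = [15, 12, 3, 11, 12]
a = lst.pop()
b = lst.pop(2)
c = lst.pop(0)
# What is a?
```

After line 1: lst = [15, 12, 3, 11, 12]
After line 2 (pop() -> a = 12): lst = [15, 12, 3, 11]
After line 3 (pop(2) -> b = 3): lst = [15, 12, 11]
After line 4 (pop(0) -> c = 15): lst = [12, 11]

12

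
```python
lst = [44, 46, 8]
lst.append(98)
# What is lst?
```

[44, 46, 8, 98]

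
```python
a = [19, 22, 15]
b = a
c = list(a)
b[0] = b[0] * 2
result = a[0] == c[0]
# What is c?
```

After line 1: a = [19, 22, 15]
After line 2 (b = a, alias): a = [19, 22, 15], b = [19, 22, 15]
After line 3 (c = list(a) is a copy, new object): c = [19, 22, 15]
After line 4 (b[0] = 19 * 2 = 38; mutates shared a/b): a = b = [38, 22, 15], c = [19, 22, 15]
After line 5 (a[0] = 38, c[0] = 19; result = False)

[19, 22, 15]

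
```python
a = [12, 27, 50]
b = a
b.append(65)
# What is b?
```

After line 1: a = [12, 27, 50]
After line 2 (b = a is an alias, same object): a = [12, 27, 50], b = [12, 27, 50]
After line 3 (b.append mutates the shared list): a = [12, 27, 50, 65], b = [12, 27, 50, 65]

[12, 27, 50, 65]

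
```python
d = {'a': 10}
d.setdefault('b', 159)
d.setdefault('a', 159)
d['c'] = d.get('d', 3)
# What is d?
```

After line 1: d = {'a': 10}
After line 2 (setdefault adds 'b'=159): d = {'a': 10, 'b': 159}
After line 3 (setdefault 'a' no-op, already exists): d = {'a': 10, 'b': 159}
After line 4 (get('d', 3) returns default since 'd' not in d): d = {'a': 10, 'b': 159, 'c': 3}

{'a': 10, 'b': 159, 'c': 3}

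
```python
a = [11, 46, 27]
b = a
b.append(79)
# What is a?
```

After line 1: a = [11, 46, 27]
After line 2 (b = a is an alias, same object): a = [11, 46, 27], b = [11, 46, 27]
After line 3 (b.append mutates the shared list): a = [11, 46, 27, 79], b = [11, 46, 27, 79]

[11, 46, 27, 79]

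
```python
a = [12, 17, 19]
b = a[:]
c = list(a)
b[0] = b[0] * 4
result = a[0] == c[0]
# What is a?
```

After line 1: a = [12, 17, 19]
After line 2 (b = a[:], copy): a = [12, 17, 19], b = [12, 17, 19]
After line 3 (c = list(a) is a copy, new object): c = [12, 17, 19]
After line 4 (b[0] = 12 * 4 = 48; only b mutates (copy)): a = [12, 17, 19], b = [48, 17, 19], c = [12, 17, 19]
After line 5 (a[0] = 12, c[0] = 12; result = True)

[12, 17, 19]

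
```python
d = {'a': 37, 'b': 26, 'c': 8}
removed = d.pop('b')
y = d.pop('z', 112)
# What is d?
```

After line 1: d = {'a': 37, 'b': 26, 'c': 8}
After line 2 (pop 'b' returns 26): d = {'a': 37, 'c': 8}, removed = 26
After line 3 (pop 'z' missing, returns default 112): d = {'a': 37, 'c': 8}, y = 112

{'a': 37, 'c': 8}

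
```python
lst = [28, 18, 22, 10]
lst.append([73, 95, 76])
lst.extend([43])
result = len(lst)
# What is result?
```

After line 1: lst = [28, 18, 22, 10]
After line 2 (append adds [73, 95, 76] as single element): lst = [28, 18, 22, 10, [73, 95, 76]]
After line 3 (extend unpacks [43], adds 43): lst = [28, 18, 22, 10, [73, 95, 76], 43]
After line 4: result = len(lst) = 6

6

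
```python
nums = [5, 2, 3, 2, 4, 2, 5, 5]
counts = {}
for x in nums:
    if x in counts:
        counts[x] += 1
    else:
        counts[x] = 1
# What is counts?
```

Initial: counts = {}, nums = [5, 2, 3, 2, 4, 2, 5, 5]
See 5: counts = {5: 1}
See 2: counts = {5: 1, 2: 1}
See 3: counts = {5: 1, 2: 1, 3: 1}
See 2: counts = {5: 1, 2: 2, 3: 1}
See 4: counts = {5: 1, 2: 2, 3: 1, 4: 1}
See 2: counts = {5: 1, 2: 3, 3: 1, 4: 1}
See 5: counts = {5: 2, 2: 3, 3: 1, 4: 1}
See 5: counts = {5: 3, 2: 3, 3: 1, 4: 1}

{5: 3, 2: 3, 3: 1, 4: 1}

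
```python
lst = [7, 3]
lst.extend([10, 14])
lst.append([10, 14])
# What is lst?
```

After line 1: lst = [7, 3]
After line 2 (extend unpacks [10, 14]): lst = [7, 3, 10, 14]
After line 3 (append adds [10, 14] as single element): lst = [7, 3, 10, 14, [10, 14]]

[7, 3, 10, 14, [10, 14]]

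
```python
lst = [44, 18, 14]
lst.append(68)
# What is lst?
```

[44, 18, 14, 68]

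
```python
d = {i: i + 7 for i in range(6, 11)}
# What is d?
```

{6: 13, 7: 14, 8: 15, 9: 16, 10: 17}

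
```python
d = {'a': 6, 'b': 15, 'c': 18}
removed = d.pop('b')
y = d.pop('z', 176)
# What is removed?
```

After line 1: d = {'a': 6, 'b': 15, 'c': 18}
After line 2 (pop 'b' returns 15): d = {'a': 6, 'c': 18}, removed = 15
After line 3 (pop 'z' missing, returns default 176): d = {'a': 6, 'c': 18}, y = 176

15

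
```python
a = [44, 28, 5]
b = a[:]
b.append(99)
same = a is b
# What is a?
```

After line 1: a = [44, 28, 5]
After line 2 (b = a[:] is a shallow copy, new object): a = [44, 28, 5], b = [44, 28, 5]
After line 3 (append only mutates b): a = [44, 28, 5], b = [44, 28, 5, 99]
After line 4 (same = a is b; different objects -> False): same = False

[44, 28, 5]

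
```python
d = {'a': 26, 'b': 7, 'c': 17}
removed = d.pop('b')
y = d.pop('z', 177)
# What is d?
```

After line 1: d = {'a': 26, 'b': 7, 'c': 17}
After line 2 (pop 'b' returns 7): d = {'a': 26, 'c': 17}, removed = 7
After line 3 (pop 'z' missing, returns default 177): d = {'a': 26, 'c': 17}, y = 177

{'a': 26, 'c': 17}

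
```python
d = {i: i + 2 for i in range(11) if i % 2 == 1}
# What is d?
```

{1: 3, 3: 5, 5: 7, 7: 9, 9: 11}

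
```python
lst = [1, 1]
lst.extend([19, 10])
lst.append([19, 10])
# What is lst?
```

After line 1: lst = [1, 1]
After line 2 (extend unpacks [19, 10]): lst = [1, 1, 19, 10]
After line 3 (append adds [19, 10] as single element): lst = [1, 1, 19, 10, [19, 10]]

[1, 1, 19, 10, [19, 10]]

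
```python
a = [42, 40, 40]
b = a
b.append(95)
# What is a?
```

After line 1: a = [42, 40, 40]
After line 2 (b = a is an alias, same object): a = [42, 40, 40], b = [42, 40, 40]
After line 3 (b.append mutates the shared list): a = [42, 40, 40, 95], b = [42, 40, 40, 95]

[42, 40, 40, 95]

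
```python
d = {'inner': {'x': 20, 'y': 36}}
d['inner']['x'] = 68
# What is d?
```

After line 1: d = {'inner': {'x': 20, 'y': 36}}
After line 2 (inner x overwritten): d = {'inner': {'x': 68, 'y': 36}}

{'inner': {'x': 68, 'y': 36}}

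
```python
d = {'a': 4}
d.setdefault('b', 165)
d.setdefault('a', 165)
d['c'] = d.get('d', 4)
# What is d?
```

After line 1: d = {'a': 4}
After line 2 (setdefault adds 'b'=165): d = {'a': 4, 'b': 165}
After line 3 (setdefault 'a' no-op, already exists): d = {'a': 4, 'b': 165}
After line 4 (get('d', 4) returns default since 'd' not in d): d = {'a': 4, 'b': 165, 'c': 4}

{'a': 4, 'b': 165, 'c': 4}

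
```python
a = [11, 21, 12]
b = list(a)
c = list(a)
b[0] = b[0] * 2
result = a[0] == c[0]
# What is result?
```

After line 1: a = [11, 21, 12]
After line 2 (b = list(a), copy): a = [11, 21, 12], b = [11, 21, 12]
After line 3 (c = list(a) is a copy, new object): c = [11, 21, 12]
After line 4 (b[0] = 11 * 2 = 22; only b mutates (copy)): a = [11, 21, 12], b = [22, 21, 12], c = [11, 21, 12]
After line 5 (a[0] = 11, c[0] = 11; result = True)

True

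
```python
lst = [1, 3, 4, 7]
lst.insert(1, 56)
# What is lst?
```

[1, 56, 3, 4, 7]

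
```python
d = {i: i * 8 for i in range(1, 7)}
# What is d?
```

{1: 8, 2: 16, 3: 24, 4: 32, 5: 40, 6: 48}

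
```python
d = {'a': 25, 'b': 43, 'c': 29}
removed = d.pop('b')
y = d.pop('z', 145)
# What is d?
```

After line 1: d = {'a': 25, 'b': 43, 'c': 29}
After line 2 (pop 'b' returns 43): d = {'a': 25, 'c': 29}, removed = 43
After line 3 (pop 'z' missing, returns default 145): d = {'a': 25, 'c': 29}, y = 145

{'a': 25, 'c': 29}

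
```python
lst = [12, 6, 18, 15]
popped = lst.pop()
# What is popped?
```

15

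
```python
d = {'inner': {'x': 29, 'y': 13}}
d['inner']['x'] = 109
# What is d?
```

After line 1: d = {'inner': {'x': 29, 'y': 13}}
After line 2 (inner x overwritten): d = {'inner': {'x': 109, 'y': 13}}

{'inner': {'x': 109, 'y': 13}}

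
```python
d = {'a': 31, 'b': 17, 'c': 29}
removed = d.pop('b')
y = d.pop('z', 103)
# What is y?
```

After line 1: d = {'a': 31, 'b': 17, 'c': 29}
After line 2 (pop 'b' returns 17): d = {'a': 31, 'c': 29}, removed = 17
After line 3 (pop 'z' missing, returns default 103): d = {'a': 31, 'c': 29}, y = 103

103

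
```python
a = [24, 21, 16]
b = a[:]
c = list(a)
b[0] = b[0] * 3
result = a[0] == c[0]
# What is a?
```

After line 1: a = [24, 21, 16]
After line 2 (b = a[:], copy): a = [24, 21, 16], b = [24, 21, 16]
After line 3 (c = list(a) is a copy, new object): c = [24, 21, 16]
After line 4 (b[0] = 24 * 3 = 72; only b mutates (copy)): a = [24, 21, 16], b = [72, 21, 16], c = [24, 21, 16]
After line 5 (a[0] = 24, c[0] = 24; result = True)

[24, 21, 16]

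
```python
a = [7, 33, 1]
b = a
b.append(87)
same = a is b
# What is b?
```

After line 1: a = [7, 33, 1]
After line 2 (b = a is an alias, same object): a = [7, 33, 1], b = [7, 33, 1]
After line 3 (b.append mutates the shared list): a = [7, 33, 1, 87], b = [7, 33, 1, 87]
After line 4 (same = a is b; same object -> True): same = True

[7, 33, 1, 87]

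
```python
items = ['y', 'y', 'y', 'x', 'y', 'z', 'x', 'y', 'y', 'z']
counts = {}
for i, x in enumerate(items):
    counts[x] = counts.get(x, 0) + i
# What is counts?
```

Initial: counts = {}, items = ['y', 'y', 'y', 'x', 'y', 'z', 'x', 'y', 'y', 'z']
i=0, x='y': counts = {'y': 0}
i=1, x='y': counts = {'y': 1}
i=2, x='y': counts = {'y': 3}
i=3, x='x': counts = {'y': 3, 'x': 3}
i=4, x='y': counts = {'y': 7, 'x': 3}
i=5, x='z': counts = {'y': 7, 'x': 3, 'z': 5}
i=6, x='x': counts = {'y': 7, 'x': 9, 'z': 5}
i=7, x='y': counts = {'y': 14, 'x': 9, 'z': 5}
i=8, x='y': counts = {'y': 22, 'x': 9, 'z': 5}
i=9, x='z': counts = {'y': 22, 'x': 9, 'z': 14}

{'y': 22, 'x': 9, 'z': 14}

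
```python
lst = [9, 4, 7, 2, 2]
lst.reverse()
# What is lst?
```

[2, 2, 7, 4, 9]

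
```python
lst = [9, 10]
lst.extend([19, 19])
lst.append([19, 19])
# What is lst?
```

After line 1: lst = [9, 10]
After line 2 (extend unpacks [19, 19]): lst = [9, 10, 19, 19]
After line 3 (append adds [19, 19] as single element): lst = [9, 10, 19, 19, [19, 19]]

[9, 10, 19, 19, [19, 19]]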